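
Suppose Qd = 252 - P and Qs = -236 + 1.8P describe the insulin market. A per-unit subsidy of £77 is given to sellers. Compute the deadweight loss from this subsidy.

Deadweight loss = £1905.75

Pre-subsidy: 252 - P = -236 + 1.8P gives P* = 1220/7, Q* = 544/7.
With the subsidy, sellers receive Ps = Pb + 77 for each unit, where Pb is the price buyers pay.
Supply in terms of Pb becomes Qs = -236 + 1.8(Pb + 77) = -97.4 + 1.8Pb. Setting this equal to demand: 252 - Pb = -97.4 + 1.8Pb, so Pb = 1747/14.
Sellers receive Ps = 1747/14 + 77 = 2825/14; Q' = 252 − 1·(1747/14) = 1781/14.
The subsidy expands output by 1781/14 − 544/7 = 49.5 past the efficient level; on those units the gap between marginal cost and willingness to pay runs from 0 up to 77.
DWL = ½ × 77 × 49.5 = 1905.75.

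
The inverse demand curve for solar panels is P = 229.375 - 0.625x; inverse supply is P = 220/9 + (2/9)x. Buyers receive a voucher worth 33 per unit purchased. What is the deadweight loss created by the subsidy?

Deadweight loss = 39204/61

Pre-subsidy: 229.375 - 0.625x = 220/9 + (2/9)x gives x* = 14755/61 and P* = 4770/61.
With the rebate, buyers effectively pay Pb = Ps − 33, where Ps is the price sellers receive.
On the curves, Pb = 229.375 - 0.625x and Ps = 220/9 + (2/9)x; the wedge Ps − Pb = 33 gives 220/9 + (2/9)x − (229.375 - 0.625x) = 33, so x' = 17131/61.
Then Pb = 229.375 − 0.625·(17131/61) = 3285/61 and Ps = 220/9 + (2/9)·(17131/61) = 5298/61.
The subsidy expands output by 17131/61 − 14755/61 = 2376/61 past the efficient level; on those units the gap between marginal cost and willingness to pay runs from 0 up to 33.
DWL = ½ × 33 × 2376/61 = 39204/61.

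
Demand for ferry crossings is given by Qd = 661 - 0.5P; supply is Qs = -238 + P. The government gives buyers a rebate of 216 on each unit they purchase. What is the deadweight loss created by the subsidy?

Pre-subsidy: 661 - 0.5P = -238 + P gives P* = 1798/3, Q* = 1084/3.
With the rebate, buyers effectively pay Pb = Ps − 216, where Ps is the price sellers receive.
Demand in terms of Ps becomes Qd = 661 − 0.5(Ps − 216) = 769 - 0.5Ps. Setting this equal to supply: 769 - 0.5Ps = -238 + Ps, so Ps = 2014/3.
Buyers pay Pb = 2014/3 − 216 = 1366/3; Q' = -238 + 1·(2014/3) = 1300/3.
The subsidy expands output by 1300/3 − 1084/3 = 72 past the efficient level; on those units the gap between marginal cost and willingness to pay runs from 0 up to 216.
DWL = ½ × 216 × 72 = 7776.

Deadweight loss = 7776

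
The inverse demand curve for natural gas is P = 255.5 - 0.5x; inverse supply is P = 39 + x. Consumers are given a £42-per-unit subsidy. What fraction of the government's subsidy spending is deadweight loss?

DWL / government spending = 42/517

Pre-subsidy: 255.5 - 0.5x = 39 + x gives x* = 433/3 and P* = 550/3.
With the rebate, buyers effectively pay Pb = Ps − 42, where Ps is the price sellers receive.
On the curves, Pb = 255.5 - 0.5x and Ps = 39 + x; the wedge Ps − Pb = 42 gives 39 + x − (255.5 - 0.5x) = 42, so x' = 517/3.
Then Pb = 255.5 − 0.5·(517/3) = 508/3 and Ps = 39 + 1·(517/3) = 634/3.
ΔCS = ½(433/3 + 517/3)(550/3 − 508/3) = 6650/3; ΔPS = ½(433/3 + 517/3)(634/3 − 550/3) = 13300/3.
Government spending = 42 × 517/3 = 7238.
DWL = ½ × 42 × (517/3 − 433/3) = 588; fraction = 588 / 7238 = 42/517.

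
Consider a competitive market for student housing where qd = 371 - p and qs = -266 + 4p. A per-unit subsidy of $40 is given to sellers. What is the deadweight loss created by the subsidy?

Pre-subsidy: 371 - p = -266 + 4p gives p* = 127.4, q* = 243.6.
With the subsidy, sellers receive ps = pb + 40 for each unit, where pb is the price buyers pay.
Supply in terms of pb becomes qs = -266 + 4(pb + 40) = -106 + 4pb. Setting this equal to demand: 371 - pb = -106 + 4pb, so pb = 95.4.
Sellers receive ps = 95.4 + 40 = 135.4; q' = 371 − 1·95.4 = 275.6.
The subsidy expands output by 275.6 − 243.6 = 32 past the efficient level; on those units the gap between marginal cost and willingness to pay runs from 0 up to 40.
DWL = ½ × 40 × 32 = 640.

Deadweight loss = $640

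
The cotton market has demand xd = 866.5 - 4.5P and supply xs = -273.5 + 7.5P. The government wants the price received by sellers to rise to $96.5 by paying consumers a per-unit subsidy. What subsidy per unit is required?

At a seller price of 96.5, quantity supplied is -273.5 + 7.5·96.5 = 450.25.
Buyers absorb 450.25 only when they pay Pb with 866.5 − 4.5·Pb = 450.25, i.e. Pb = 92.5.
s = Ps − Pb = 96.5 − 92.5 = 4.

Required subsidy s = $4 per unit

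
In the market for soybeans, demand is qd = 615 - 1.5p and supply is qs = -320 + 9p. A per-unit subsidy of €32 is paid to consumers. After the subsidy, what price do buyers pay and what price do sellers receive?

Pre-subsidy: 615 - 1.5p = -320 + 9p gives p* = 1870/21, q* = 3370/7.
With the rebate, buyers effectively pay pb = ps − 32, where ps is the price sellers receive.
Demand in terms of ps becomes qd = 615 − 1.5(ps − 32) = 663 - 1.5ps. Setting this equal to supply: 663 - 1.5ps = -320 + 9ps, so ps = 1966/21.
Buyers pay pb = 1966/21 − 32 = 1294/21; q' = -320 + 9·(1966/21) = 3658/7.

Buyers pay 1294/21; sellers receive 1966/21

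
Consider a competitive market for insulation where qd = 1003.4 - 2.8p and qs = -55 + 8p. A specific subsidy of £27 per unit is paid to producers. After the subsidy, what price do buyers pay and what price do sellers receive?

Buyers pay £78; sellers receive £105

Pre-subsidy: 1003.4 - 2.8p = -55 + 8p gives p* = 98, q* = 729.
With the subsidy, sellers receive ps = pb + 27 for each unit, where pb is the price buyers pay.
Supply in terms of pb becomes qs = -55 + 8(pb + 27) = 161 + 8pb. Setting this equal to demand: 1003.4 - 2.8pb = 161 + 8pb, so pb = 78.
Sellers receive ps = 78 + 27 = 105; q' = 1003.4 − 2.8·78 = 785.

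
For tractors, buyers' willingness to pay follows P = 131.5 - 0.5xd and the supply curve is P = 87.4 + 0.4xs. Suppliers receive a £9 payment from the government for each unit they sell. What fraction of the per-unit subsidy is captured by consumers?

Consumer share = 5/9

Pre-subsidy: 131.5 - 0.5x = 87.4 + 0.4x gives x* = 49 and P* = 107.
With the subsidy, sellers receive Ps = Pb + 9 for each unit, where Pb is the price buyers pay.
On the curves, Pb = 131.5 - 0.5x and Ps = 87.4 + 0.4x; the wedge Ps − Pb = 9 gives 87.4 + 0.4x − (131.5 - 0.5x) = 9, so x' = 59.
Then Pb = 131.5 − 0.5·59 = 102 and Ps = 87.4 + 0.4·59 = 111.
Buyers' price falls by P* − Pb = 107 − 102 = 5; sellers' price rises by Ps − P* = 111 − 107 = 4.
So consumers capture 5/9 = 5/9 of each unit of subsidy.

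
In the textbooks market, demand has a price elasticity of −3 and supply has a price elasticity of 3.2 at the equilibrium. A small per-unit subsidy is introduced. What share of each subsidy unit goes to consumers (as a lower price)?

For a small subsidy around the equilibrium, the benefit split depends on the relative slopes, which at a point are proportional to the elasticities.
Buyer share = εs/(εs + |εd|) = 3.2/(3.2 + 3) = 16/31; seller share = |εd|/(εs + |εd|) = 15/31.

Consumer share = 16/31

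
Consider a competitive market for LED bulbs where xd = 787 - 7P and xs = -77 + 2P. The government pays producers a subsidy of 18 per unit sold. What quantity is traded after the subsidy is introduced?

Pre-subsidy: 787 - 7P = -77 + 2P gives P* = 96, x* = 115.
With the subsidy, sellers receive Ps = Pb + 18 for each unit, where Pb is the price buyers pay.
Supply in terms of Pb becomes xs = -77 + 2(Pb + 18) = -41 + 2Pb. Setting this equal to demand: 787 - 7Pb = -41 + 2Pb, so Pb = 92.
Sellers receive Ps = 92 + 18 = 110; x' = 787 − 7·92 = 143.

x' = 143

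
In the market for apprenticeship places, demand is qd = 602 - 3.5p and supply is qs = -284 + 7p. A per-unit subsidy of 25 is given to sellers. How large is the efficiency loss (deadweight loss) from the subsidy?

Pre-subsidy: 602 - 3.5p = -284 + 7p gives p* = 1772/21, q* = 920/3.
With the subsidy, sellers receive ps = pb + 25 for each unit, where pb is the price buyers pay.
Supply in terms of pb becomes qs = -284 + 7(pb + 25) = -109 + 7pb. Setting this equal to demand: 602 - 3.5pb = -109 + 7pb, so pb = 474/7.
Sellers receive ps = 474/7 + 25 = 649/7; q' = 602 − 3.5·(474/7) = 365.
The subsidy expands output by 365 − 920/3 = 175/3 past the efficient level; on those units the gap between marginal cost and willingness to pay runs from 0 up to 25.
DWL = ½ × 25 × 175/3 = 4375/6.

Deadweight loss = 4375/6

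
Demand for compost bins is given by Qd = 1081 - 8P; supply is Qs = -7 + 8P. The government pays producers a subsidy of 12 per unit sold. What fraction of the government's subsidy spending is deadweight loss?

DWL / government spending = 8/195

Pre-subsidy: 1081 - 8P = -7 + 8P gives P* = 68, Q* = 537.
With the subsidy, sellers receive Ps = Pb + 12 for each unit, where Pb is the price buyers pay.
Supply in terms of Pb becomes Qs = -7 + 8(Pb + 12) = 89 + 8Pb. Setting this equal to demand: 1081 - 8Pb = 89 + 8Pb, so Pb = 62.
Sellers receive Ps = 62 + 12 = 74; Q' = 1081 − 8·62 = 585.
ΔCS = ½(537 + 585)(68 − 62) = 3366; ΔPS = ½(537 + 585)(74 − 68) = 3366.
Government spending = 12 × 585 = 7020.
DWL = ½ × 12 × (585 − 537) = 288; fraction = 288 / 7020 = 8/195.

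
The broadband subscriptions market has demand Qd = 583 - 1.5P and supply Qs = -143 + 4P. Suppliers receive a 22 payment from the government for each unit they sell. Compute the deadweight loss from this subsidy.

Pre-subsidy: 583 - 1.5P = -143 + 4P gives P* = 132, Q* = 385.
With the subsidy, sellers receive Ps = Pb + 22 for each unit, where Pb is the price buyers pay.
Supply in terms of Pb becomes Qs = -143 + 4(Pb + 22) = -55 + 4Pb. Setting this equal to demand: 583 - 1.5Pb = -55 + 4Pb, so Pb = 116.
Sellers receive Ps = 116 + 22 = 138; Q' = 583 − 1.5·116 = 409.
The subsidy expands output by 409 − 385 = 24 past the efficient level; on those units the gap between marginal cost and willingness to pay runs from 0 up to 22.
DWL = ½ × 22 × 24 = 264.

Deadweight loss = 264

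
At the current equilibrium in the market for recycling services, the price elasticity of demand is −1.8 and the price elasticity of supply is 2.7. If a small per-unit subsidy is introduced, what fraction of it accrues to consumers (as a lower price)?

For a small subsidy around the equilibrium, the benefit split depends on the relative slopes, which at a point are proportional to the elasticities.
Buyer share = εs/(εs + |εd|) = 2.7/(2.7 + 1.8) = 0.6; seller share = |εd|/(εs + |εd|) = 0.4.

Consumer share = 0.6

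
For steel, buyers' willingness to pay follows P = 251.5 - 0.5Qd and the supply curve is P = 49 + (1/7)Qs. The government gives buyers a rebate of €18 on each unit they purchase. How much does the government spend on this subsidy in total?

Government cost = €6174

Pre-subsidy: 251.5 - 0.5Q = 49 + (1/7)Q gives Q* = 315 and P* = 94.
With the rebate, buyers effectively pay Pb = Ps − 18, where Ps is the price sellers receive.
On the curves, Pb = 251.5 - 0.5Q and Ps = 49 + (1/7)Q; the wedge Ps − Pb = 18 gives 49 + (1/7)Q − (251.5 - 0.5Q) = 18, so Q' = 343.
Then Pb = 251.5 − 0.5·343 = 80 and Ps = 49 + (1/7)·343 = 98.
Government outlay = subsidy × quantity = 18 × 343 = 6174.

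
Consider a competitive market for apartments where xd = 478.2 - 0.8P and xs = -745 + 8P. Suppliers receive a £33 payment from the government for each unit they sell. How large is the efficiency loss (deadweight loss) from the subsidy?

Deadweight loss = £396

Pre-subsidy: 478.2 - 0.8P = -745 + 8P gives P* = 139, x* = 367.
With the subsidy, sellers receive Ps = Pb + 33 for each unit, where Pb is the price buyers pay.
Supply in terms of Pb becomes xs = -745 + 8(Pb + 33) = -481 + 8Pb. Setting this equal to demand: 478.2 - 0.8Pb = -481 + 8Pb, so Pb = 109.
Sellers receive Ps = 109 + 33 = 142; x' = 478.2 − 0.8·109 = 391.
The subsidy expands output by 391 − 367 = 24 past the efficient level; on those units the gap between marginal cost and willingness to pay runs from 0 up to 33.
DWL = ½ × 33 × 24 = 396.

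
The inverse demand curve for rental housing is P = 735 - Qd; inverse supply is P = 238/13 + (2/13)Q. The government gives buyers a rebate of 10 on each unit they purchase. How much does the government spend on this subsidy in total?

Pre-subsidy: 735 - Q = 238/13 + (2/13)Q gives Q* = 9317/15 and P* = 1708/15.
With the rebate, buyers effectively pay Pb = Ps − 10, where Ps is the price sellers receive.
On the curves, Pb = 735 - Q and Ps = 238/13 + (2/13)Q; the wedge Ps − Pb = 10 gives 238/13 + (2/13)Q − (735 - Q) = 10, so Q' = 629.8.
Then Pb = 735 − 1·629.8 = 105.2 and Ps = 238/13 + (2/13)·629.8 = 115.2.
Government outlay = subsidy × quantity = 10 × 629.8 = 6298.

Government cost = 6298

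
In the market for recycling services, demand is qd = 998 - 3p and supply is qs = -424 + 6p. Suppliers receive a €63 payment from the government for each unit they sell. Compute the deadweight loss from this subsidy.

Pre-subsidy: 998 - 3p = -424 + 6p gives p* = 158, q* = 524.
With the subsidy, sellers receive ps = pb + 63 for each unit, where pb is the price buyers pay.
Supply in terms of pb becomes qs = -424 + 6(pb + 63) = -46 + 6pb. Setting this equal to demand: 998 - 3pb = -46 + 6pb, so pb = 116.
Sellers receive ps = 116 + 63 = 179; q' = 998 − 3·116 = 650.
The subsidy expands output by 650 − 524 = 126 past the efficient level; on those units the gap between marginal cost and willingness to pay runs from 0 up to 63.
DWL = ½ × 63 × 126 = 3969.

Deadweight loss = €3969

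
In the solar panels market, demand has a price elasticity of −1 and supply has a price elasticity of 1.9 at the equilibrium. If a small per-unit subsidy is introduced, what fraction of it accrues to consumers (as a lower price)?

Consumer share = 19/29

For a small subsidy around the equilibrium, the benefit split depends on the relative slopes, which at a point are proportional to the elasticities.
Buyer share = εs/(εs + |εd|) = 1.9/(1.9 + 1) = 19/29; seller share = |εd|/(εs + |εd|) = 10/29.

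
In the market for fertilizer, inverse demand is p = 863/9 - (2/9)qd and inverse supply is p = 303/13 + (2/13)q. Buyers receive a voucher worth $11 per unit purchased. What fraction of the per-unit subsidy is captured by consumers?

Consumer share = 13/22

Pre-subsidy: 863/9 - (2/9)q = 303/13 + (2/13)q gives q* = 193 and p* = 53.
With the rebate, buyers effectively pay pb = ps − 11, where ps is the price sellers receive.
On the curves, pb = 863/9 - (2/9)q and ps = 303/13 + (2/13)q; the wedge ps − pb = 11 gives 303/13 + (2/13)q − (863/9 - (2/9)q) = 11, so q' = 222.25.
Then pb = 863/9 − (2/9)·222.25 = 46.5 and ps = 303/13 + (2/13)·222.25 = 57.5.
Buyers' price falls by p* − pb = 53 − 46.5 = 6.5; sellers' price rises by ps − p* = 57.5 − 53 = 4.5.
So consumers capture 6.5/11 = 13/22 of each unit of subsidy.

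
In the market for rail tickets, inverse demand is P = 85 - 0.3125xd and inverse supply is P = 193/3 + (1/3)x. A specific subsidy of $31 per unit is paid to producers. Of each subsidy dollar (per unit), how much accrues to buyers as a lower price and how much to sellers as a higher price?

Buyers gain $15 per unit; sellers gain $16 per unit

Pre-subsidy: 85 - 0.3125x = 193/3 + (1/3)x gives x* = 32 and P* = 75.
With the subsidy, sellers receive Ps = Pb + 31 for each unit, where Pb is the price buyers pay.
On the curves, Pb = 85 - 0.3125x and Ps = 193/3 + (1/3)x; the wedge Ps − Pb = 31 gives 193/3 + (1/3)x − (85 - 0.3125x) = 31, so x' = 80.
Then Pb = 85 − 0.3125·80 = 60 and Ps = 193/3 + (1/3)·80 = 91.
Buyers' price falls by P* − Pb = 75 − 60 = 15; sellers' price rises by Ps − P* = 91 − 75 = 16.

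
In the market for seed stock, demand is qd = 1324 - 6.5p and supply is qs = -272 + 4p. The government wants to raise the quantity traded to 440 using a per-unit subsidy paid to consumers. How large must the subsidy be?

Required subsidy s = 42 per unit

At q = 440, invert demand for the buyer price: pb = (1324 − 440)/6.5 = 136; invert supply for the seller price: ps = (440 − (-272))/4 = 178.
The subsidy must fill the gap: s = ps − pb = 178 − 136 = 42.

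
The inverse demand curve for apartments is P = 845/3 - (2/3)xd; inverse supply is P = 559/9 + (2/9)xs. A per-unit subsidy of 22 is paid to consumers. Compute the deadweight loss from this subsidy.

Deadweight loss = 272.25

Pre-subsidy: 845/3 - (2/3)x = 559/9 + (2/9)x gives x* = 247 and P* = 117.
With the rebate, buyers effectively pay Pb = Ps − 22, where Ps is the price sellers receive.
On the curves, Pb = 845/3 - (2/3)x and Ps = 559/9 + (2/9)x; the wedge Ps − Pb = 22 gives 559/9 + (2/9)x − (845/3 - (2/3)x) = 22, so x' = 271.75.
Then Pb = 845/3 − (2/3)·271.75 = 100.5 and Ps = 559/9 + (2/9)·271.75 = 122.5.
The subsidy expands output by 271.75 − 247 = 24.75 past the efficient level; on those units the gap between marginal cost and willingness to pay runs from 0 up to 22.
DWL = ½ × 22 × 24.75 = 272.25.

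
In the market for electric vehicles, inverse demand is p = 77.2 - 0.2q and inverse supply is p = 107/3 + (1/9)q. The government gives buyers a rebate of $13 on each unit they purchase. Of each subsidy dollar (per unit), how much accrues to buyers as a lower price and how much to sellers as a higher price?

Pre-subsidy: 77.2 - 0.2q = 107/3 + (1/9)q gives q* = 133.5 and p* = 50.5.
With the rebate, buyers effectively pay pb = ps − 13, where ps is the price sellers receive.
On the curves, pb = 77.2 - 0.2q and ps = 107/3 + (1/9)q; the wedge ps − pb = 13 gives 107/3 + (1/9)q − (77.2 - 0.2q) = 13, so q' = 1227/7.
Then pb = 77.2 − 0.2·(1227/7) = 295/7 and ps = 107/3 + (1/9)·(1227/7) = 386/7.
Buyers' price falls by p* − pb = 50.5 − 295/7 = 117/14; sellers' price rises by ps − p* = 386/7 − 50.5 = 65/14.

Buyers gain 117/14 per unit; sellers gain 65/14 per unit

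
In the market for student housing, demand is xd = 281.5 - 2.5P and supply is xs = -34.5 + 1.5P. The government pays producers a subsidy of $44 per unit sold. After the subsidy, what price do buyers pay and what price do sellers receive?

Buyers pay $62.5; sellers receive $106.5

Pre-subsidy: 281.5 - 2.5P = -34.5 + 1.5P gives P* = 79, x* = 84.
With the subsidy, sellers receive Ps = Pb + 44 for each unit, where Pb is the price buyers pay.
Supply in terms of Pb becomes xs = -34.5 + 1.5(Pb + 44) = 31.5 + 1.5Pb. Setting this equal to demand: 281.5 - 2.5Pb = 31.5 + 1.5Pb, so Pb = 62.5.
Sellers receive Ps = 62.5 + 44 = 106.5; x' = 281.5 − 2.5·62.5 = 125.25.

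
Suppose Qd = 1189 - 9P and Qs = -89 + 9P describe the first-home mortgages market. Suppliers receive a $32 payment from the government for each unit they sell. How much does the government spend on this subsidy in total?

Pre-subsidy: 1189 - 9P = -89 + 9P gives P* = 71, Q* = 550.
With the subsidy, sellers receive Ps = Pb + 32 for each unit, where Pb is the price buyers pay.
Supply in terms of Pb becomes Qs = -89 + 9(Pb + 32) = 199 + 9Pb. Setting this equal to demand: 1189 - 9Pb = 199 + 9Pb, so Pb = 55.
Sellers receive Ps = 55 + 32 = 87; Q' = 1189 − 9·55 = 694.
Government outlay = subsidy × quantity = 32 × 694 = 22208.

Government cost = $22208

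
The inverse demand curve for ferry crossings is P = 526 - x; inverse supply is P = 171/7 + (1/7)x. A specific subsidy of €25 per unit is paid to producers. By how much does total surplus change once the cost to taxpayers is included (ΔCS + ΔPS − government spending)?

Pre-subsidy: 526 - x = 171/7 + (1/7)x gives x* = 438.875 and P* = 87.125.
With the subsidy, sellers receive Ps = Pb + 25 for each unit, where Pb is the price buyers pay.
On the curves, Pb = 526 - x and Ps = 171/7 + (1/7)x; the wedge Ps − Pb = 25 gives 171/7 + (1/7)x − (526 - x) = 25, so x' = 460.75.
Then Pb = 526 − 1·460.75 = 65.25 and Ps = 171/7 + (1/7)·460.75 = 90.25.
ΔCS = ½(438.875 + 460.75)(87.125 − 65.25) = 9839.6484375; ΔPS = ½(438.875 + 460.75)(90.25 − 87.125) = 1405.6640625.
Government spending = 25 × 460.75 = 11518.75.
Net change = 9839.6484375 + 1405.6640625 − 11518.75 = -273.4375. The loss equals the DWL triangle ½·25·21.875.

Net change in total surplus = -€273.4375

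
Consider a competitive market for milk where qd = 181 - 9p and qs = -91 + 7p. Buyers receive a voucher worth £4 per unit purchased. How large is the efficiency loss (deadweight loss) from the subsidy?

Deadweight loss = £31.5

Pre-subsidy: 181 - 9p = -91 + 7p gives p* = 17, q* = 28.
With the rebate, buyers effectively pay pb = ps − 4, where ps is the price sellers receive.
Demand in terms of ps becomes qd = 181 − 9(ps − 4) = 217 - 9ps. Setting this equal to supply: 217 - 9ps = -91 + 7ps, so ps = 19.25.
Buyers pay pb = 19.25 − 4 = 15.25; q' = -91 + 7·19.25 = 43.75.
The subsidy expands output by 43.75 − 28 = 15.75 past the efficient level; on those units the gap between marginal cost and willingness to pay runs from 0 up to 4.
DWL = ½ × 4 × 15.75 = 31.5.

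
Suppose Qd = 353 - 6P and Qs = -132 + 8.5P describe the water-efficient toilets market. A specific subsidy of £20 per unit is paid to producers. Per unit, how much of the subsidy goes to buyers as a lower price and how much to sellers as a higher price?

Pre-subsidy: 353 - 6P = -132 + 8.5P gives P* = 970/29, Q* = 4417/29.
With the subsidy, sellers receive Ps = Pb + 20 for each unit, where Pb is the price buyers pay.
Supply in terms of Pb becomes Qs = -132 + 8.5(Pb + 20) = 38 + 8.5Pb. Setting this equal to demand: 353 - 6Pb = 38 + 8.5Pb, so Pb = 630/29.
Sellers receive Ps = 630/29 + 20 = 1210/29; Q' = 353 − 6·(630/29) = 6457/29.
Buyers' price falls by P* − Pb = 970/29 − 630/29 = 340/29; sellers' price rises by Ps − P* = 1210/29 − 970/29 = 240/29.

Buyers gain 340/29 per unit; sellers gain 240/29 per unit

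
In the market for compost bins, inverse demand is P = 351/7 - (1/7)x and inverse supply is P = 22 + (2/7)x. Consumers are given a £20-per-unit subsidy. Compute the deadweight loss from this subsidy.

Deadweight loss = 1400/3

Pre-subsidy: 351/7 - (1/7)x = 22 + (2/7)x gives x* = 197/3 and P* = 856/21.
With the rebate, buyers effectively pay Pb = Ps − 20, where Ps is the price sellers receive.
On the curves, Pb = 351/7 - (1/7)x and Ps = 22 + (2/7)x; the wedge Ps − Pb = 20 gives 22 + (2/7)x − (351/7 - (1/7)x) = 20, so x' = 337/3.
Then Pb = 351/7 − (1/7)·(337/3) = 716/21 and Ps = 22 + (2/7)·(337/3) = 1136/21.
The subsidy expands output by 337/3 − 197/3 = 140/3 past the efficient level; on those units the gap between marginal cost and willingness to pay runs from 0 up to 20.
DWL = ½ × 20 × 140/3 = 1400/3.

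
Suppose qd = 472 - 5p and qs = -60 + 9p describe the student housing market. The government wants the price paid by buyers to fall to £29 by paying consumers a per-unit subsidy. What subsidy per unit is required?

At a buyer price of 29, quantity demanded is 472 − 5·29 = 327.
Sellers supply 327 only when they receive ps with -60 + 9·ps = 327, i.e. ps = 43.
s = ps − pb = 43 − 29 = 14.

Required subsidy s = £14 per unit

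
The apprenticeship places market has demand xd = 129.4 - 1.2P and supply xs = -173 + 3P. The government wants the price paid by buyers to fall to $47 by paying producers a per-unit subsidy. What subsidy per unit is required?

Required subsidy s = $35 per unit

At a buyer price of 47, quantity demanded is 129.4 − 1.2·47 = 73.
Sellers supply 73 only when they receive Ps with -173 + 3·Ps = 73, i.e. Ps = 82.
s = Ps − Pb = 82 − 47 = 35.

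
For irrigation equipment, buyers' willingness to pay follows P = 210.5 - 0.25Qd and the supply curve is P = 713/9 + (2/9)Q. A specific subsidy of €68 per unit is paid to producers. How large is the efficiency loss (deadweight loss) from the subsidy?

Pre-subsidy: 210.5 - 0.25Q = 713/9 + (2/9)Q gives Q* = 278 and P* = 141.
With the subsidy, sellers receive Ps = Pb + 68 for each unit, where Pb is the price buyers pay.
On the curves, Pb = 210.5 - 0.25Q and Ps = 713/9 + (2/9)Q; the wedge Ps − Pb = 68 gives 713/9 + (2/9)Q − (210.5 - 0.25Q) = 68, so Q' = 422.
Then Pb = 210.5 − 0.25·422 = 105 and Ps = 713/9 + (2/9)·422 = 173.
The subsidy expands output by 422 − 278 = 144 past the efficient level; on those units the gap between marginal cost and willingness to pay runs from 0 up to 68.
DWL = ½ × 68 × 144 = 4896.

Deadweight loss = €4896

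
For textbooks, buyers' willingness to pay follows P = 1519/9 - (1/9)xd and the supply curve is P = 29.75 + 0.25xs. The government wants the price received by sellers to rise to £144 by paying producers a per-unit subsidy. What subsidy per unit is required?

Required subsidy s = £26 per unit

At a seller price of 144, quantity supplied is -119 + 4·144 = 457.
Buyers absorb 457 only when they pay Pb = 1519/9 − (1/9)·457 = 118.
s = Ps − Pb = 144 − 118 = 26.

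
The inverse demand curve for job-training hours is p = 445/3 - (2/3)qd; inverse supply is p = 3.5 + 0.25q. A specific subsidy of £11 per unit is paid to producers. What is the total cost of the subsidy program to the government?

Pre-subsidy: 445/3 - (2/3)q = 3.5 + 0.25q gives q* = 158 and p* = 43.
With the subsidy, sellers receive ps = pb + 11 for each unit, where pb is the price buyers pay.
On the curves, pb = 445/3 - (2/3)q and ps = 3.5 + 0.25q; the wedge ps − pb = 11 gives 3.5 + 0.25q − (445/3 - (2/3)q) = 11, so q' = 170.
Then pb = 445/3 − (2/3)·170 = 35 and ps = 3.5 + 0.25·170 = 46.
Government outlay = subsidy × quantity = 11 × 170 = 1870.

Government cost = £1870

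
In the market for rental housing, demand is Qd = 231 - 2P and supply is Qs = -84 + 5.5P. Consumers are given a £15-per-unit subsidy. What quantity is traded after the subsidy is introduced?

Pre-subsidy: 231 - 2P = -84 + 5.5P gives P* = 42, Q* = 147.
With the rebate, buyers effectively pay Pb = Ps − 15, where Ps is the price sellers receive.
Demand in terms of Ps becomes Qd = 231 − 2(Ps − 15) = 261 - 2Ps. Setting this equal to supply: 261 - 2Ps = -84 + 5.5Ps, so Ps = 46.
Buyers pay Pb = 46 − 15 = 31; Q' = -84 + 5.5·46 = 169.

Q' = 169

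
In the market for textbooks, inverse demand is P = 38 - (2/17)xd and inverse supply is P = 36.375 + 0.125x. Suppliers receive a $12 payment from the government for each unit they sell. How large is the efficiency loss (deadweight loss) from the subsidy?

Pre-subsidy: 38 - (2/17)x = 36.375 + 0.125x gives x* = 221/33 and P* = 1228/33.
With the subsidy, sellers receive Ps = Pb + 12 for each unit, where Pb is the price buyers pay.
On the curves, Pb = 38 - (2/17)x and Ps = 36.375 + 0.125x; the wedge Ps − Pb = 12 gives 36.375 + 0.125x − (38 - (2/17)x) = 12, so x' = 1853/33.
Then Pb = 38 − (2/17)·(1853/33) = 1036/33 and Ps = 36.375 + 0.125·(1853/33) = 1432/33.
The subsidy expands output by 1853/33 − 221/33 = 544/11 past the efficient level; on those units the gap between marginal cost and willingness to pay runs from 0 up to 12.
DWL = ½ × 12 × 544/11 = 3264/11.

Deadweight loss = 3264/11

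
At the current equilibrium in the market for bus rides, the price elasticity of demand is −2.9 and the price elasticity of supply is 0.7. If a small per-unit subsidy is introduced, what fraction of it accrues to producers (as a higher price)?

For a small subsidy around the equilibrium, the benefit split depends on the relative slopes, which at a point are proportional to the elasticities.
Buyer share = εs/(εs + |εd|) = 0.7/(0.7 + 2.9) = 7/36; seller share = |εd|/(εs + |εd|) = 29/36.
So producers capture 29/36 of the subsidy.

Producer share = 29/36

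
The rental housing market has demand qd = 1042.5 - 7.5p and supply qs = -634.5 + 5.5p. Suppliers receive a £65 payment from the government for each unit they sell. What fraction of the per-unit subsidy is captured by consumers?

Consumer share = 11/26

Pre-subsidy: 1042.5 - 7.5p = -634.5 + 5.5p gives p* = 129, q* = 75.
With the subsidy, sellers receive ps = pb + 65 for each unit, where pb is the price buyers pay.
Supply in terms of pb becomes qs = -634.5 + 5.5(pb + 65) = -277 + 5.5pb. Setting this equal to demand: 1042.5 - 7.5pb = -277 + 5.5pb, so pb = 101.5.
Sellers receive ps = 101.5 + 65 = 166.5; q' = 1042.5 − 7.5·101.5 = 281.25.
Buyers' price falls by p* − pb = 129 − 101.5 = 27.5; sellers' price rises by ps − p* = 166.5 − 129 = 37.5.
So consumers capture 27.5/65 = 11/26 of each unit of subsidy.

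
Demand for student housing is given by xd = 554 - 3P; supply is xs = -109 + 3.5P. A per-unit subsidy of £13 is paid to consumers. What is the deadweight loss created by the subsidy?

Deadweight loss = £136.5

Pre-subsidy: 554 - 3P = -109 + 3.5P gives P* = 102, x* = 248.
With the rebate, buyers effectively pay Pb = Ps − 13, where Ps is the price sellers receive.
Demand in terms of Ps becomes xd = 554 − 3(Ps − 13) = 593 - 3Ps. Setting this equal to supply: 593 - 3Ps = -109 + 3.5Ps, so Ps = 108.
Buyers pay Pb = 108 − 13 = 95; x' = -109 + 3.5·108 = 269.
The subsidy expands output by 269 − 248 = 21 past the efficient level; on those units the gap between marginal cost and willingness to pay runs from 0 up to 13.
DWL = ½ × 13 × 21 = 136.5.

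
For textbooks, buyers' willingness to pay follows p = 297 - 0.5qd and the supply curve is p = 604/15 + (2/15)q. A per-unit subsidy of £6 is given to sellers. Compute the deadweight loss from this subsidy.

Deadweight loss = 540/19

Pre-subsidy: 297 - 0.5q = 604/15 + (2/15)q gives q* = 7702/19 and p* = 1792/19.
With the subsidy, sellers receive ps = pb + 6 for each unit, where pb is the price buyers pay.
On the curves, pb = 297 - 0.5q and ps = 604/15 + (2/15)q; the wedge ps − pb = 6 gives 604/15 + (2/15)q − (297 - 0.5q) = 6, so q' = 7882/19.
Then pb = 297 − 0.5·(7882/19) = 1702/19 and ps = 604/15 + (2/15)·(7882/19) = 1816/19.
The subsidy expands output by 7882/19 − 7702/19 = 180/19 past the efficient level; on those units the gap between marginal cost and willingness to pay runs from 0 up to 6.
DWL = ½ × 6 × 180/19 = 540/19.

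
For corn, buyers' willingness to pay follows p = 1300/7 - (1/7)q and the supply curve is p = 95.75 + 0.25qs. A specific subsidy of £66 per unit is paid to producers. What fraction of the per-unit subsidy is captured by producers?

Producer share = 7/11

Pre-subsidy: 1300/7 - (1/7)q = 95.75 + 0.25q gives q* = 229 and p* = 153.
With the subsidy, sellers receive ps = pb + 66 for each unit, where pb is the price buyers pay.
On the curves, pb = 1300/7 - (1/7)q and ps = 95.75 + 0.25q; the wedge ps − pb = 66 gives 95.75 + 0.25q − (1300/7 - (1/7)q) = 66, so q' = 397.
Then pb = 1300/7 − (1/7)·397 = 129 and ps = 95.75 + 0.25·397 = 195.
Buyers' price falls by p* − pb = 153 − 129 = 24; sellers' price rises by ps − p* = 195 − 153 = 42.
So producers capture 42/66 = 7/11 of each unit of subsidy.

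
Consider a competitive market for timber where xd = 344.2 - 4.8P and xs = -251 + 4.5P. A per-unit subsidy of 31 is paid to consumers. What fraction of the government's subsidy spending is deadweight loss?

DWL / government spending = 36/109

Pre-subsidy: 344.2 - 4.8P = -251 + 4.5P gives P* = 64, x* = 37.
With the rebate, buyers effectively pay Pb = Ps − 31, where Ps is the price sellers receive.
Demand in terms of Ps becomes xd = 344.2 − 4.8(Ps − 31) = 493 - 4.8Ps. Setting this equal to supply: 493 - 4.8Ps = -251 + 4.5Ps, so Ps = 80.
Buyers pay Pb = 80 − 31 = 49; x' = -251 + 4.5·80 = 109.
ΔCS = ½(37 + 109)(64 − 49) = 1095; ΔPS = ½(37 + 109)(80 − 64) = 1168.
Government spending = 31 × 109 = 3379.
DWL = ½ × 31 × (109 − 37) = 1116; fraction = 1116 / 3379 = 36/109.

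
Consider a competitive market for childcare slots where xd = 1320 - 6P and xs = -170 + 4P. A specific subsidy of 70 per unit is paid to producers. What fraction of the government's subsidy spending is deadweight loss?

DWL / government spending = 14/99

Pre-subsidy: 1320 - 6P = -170 + 4P gives P* = 149, x* = 426.
With the subsidy, sellers receive Ps = Pb + 70 for each unit, where Pb is the price buyers pay.
Supply in terms of Pb becomes xs = -170 + 4(Pb + 70) = 110 + 4Pb. Setting this equal to demand: 1320 - 6Pb = 110 + 4Pb, so Pb = 121.
Sellers receive Ps = 121 + 70 = 191; x' = 1320 − 6·121 = 594.
ΔCS = ½(426 + 594)(149 − 121) = 14280; ΔPS = ½(426 + 594)(191 − 149) = 21420.
Government spending = 70 × 594 = 41580.
DWL = ½ × 70 × (594 − 426) = 5880; fraction = 5880 / 41580 = 14/99.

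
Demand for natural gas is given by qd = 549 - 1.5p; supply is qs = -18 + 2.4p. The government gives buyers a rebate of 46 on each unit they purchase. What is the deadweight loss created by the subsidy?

Pre-subsidy: 549 - 1.5p = -18 + 2.4p gives p* = 1890/13, q* = 4302/13.
With the rebate, buyers effectively pay pb = ps − 46, where ps is the price sellers receive.
Demand in terms of ps becomes qd = 549 − 1.5(ps − 46) = 618 - 1.5ps. Setting this equal to supply: 618 - 1.5ps = -18 + 2.4ps, so ps = 2120/13.
Buyers pay pb = 2120/13 − 46 = 1522/13; q' = -18 + 2.4·(2120/13) = 4854/13.
The subsidy expands output by 4854/13 − 4302/13 = 552/13 past the efficient level; on those units the gap between marginal cost and willingness to pay runs from 0 up to 46.
DWL = ½ × 46 × 552/13 = 12696/13.

Deadweight loss = 12696/13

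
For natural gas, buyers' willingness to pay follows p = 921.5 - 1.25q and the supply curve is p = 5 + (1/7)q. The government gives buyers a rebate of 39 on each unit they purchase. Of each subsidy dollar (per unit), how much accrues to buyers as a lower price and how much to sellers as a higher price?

Buyers gain 35 per unit; sellers gain 4 per unit

Pre-subsidy: 921.5 - 1.25q = 5 + (1/7)q gives q* = 658 and p* = 99.
With the rebate, buyers effectively pay pb = ps − 39, where ps is the price sellers receive.
On the curves, pb = 921.5 - 1.25q and ps = 5 + (1/7)q; the wedge ps − pb = 39 gives 5 + (1/7)q − (921.5 - 1.25q) = 39, so q' = 686.
Then pb = 921.5 − 1.25·686 = 64 and ps = 5 + (1/7)·686 = 103.
Buyers' price falls by p* − pb = 99 − 64 = 35; sellers' price rises by ps − p* = 103 − 99 = 4.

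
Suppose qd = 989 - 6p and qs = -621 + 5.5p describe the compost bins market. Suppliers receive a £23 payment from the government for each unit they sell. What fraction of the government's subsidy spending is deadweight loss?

DWL / government spending = 33/215

Pre-subsidy: 989 - 6p = -621 + 5.5p gives p* = 140, q* = 149.
With the subsidy, sellers receive ps = pb + 23 for each unit, where pb is the price buyers pay.
Supply in terms of pb becomes qs = -621 + 5.5(pb + 23) = -494.5 + 5.5pb. Setting this equal to demand: 989 - 6pb = -494.5 + 5.5pb, so pb = 129.
Sellers receive ps = 129 + 23 = 152; q' = 989 − 6·129 = 215.
ΔCS = ½(149 + 215)(140 − 129) = 2002; ΔPS = ½(149 + 215)(152 − 140) = 2184.
Government spending = 23 × 215 = 4945.
DWL = ½ × 23 × (215 − 149) = 759; fraction = 759 / 4945 = 33/215.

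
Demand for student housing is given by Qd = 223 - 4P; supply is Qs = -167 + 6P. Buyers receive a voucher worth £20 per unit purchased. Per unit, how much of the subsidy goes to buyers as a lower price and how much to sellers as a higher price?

Pre-subsidy: 223 - 4P = -167 + 6P gives P* = 39, Q* = 67.
With the rebate, buyers effectively pay Pb = Ps − 20, where Ps is the price sellers receive.
Demand in terms of Ps becomes Qd = 223 − 4(Ps − 20) = 303 - 4Ps. Setting this equal to supply: 303 - 4Ps = -167 + 6Ps, so Ps = 47.
Buyers pay Pb = 47 − 20 = 27; Q' = -167 + 6·47 = 115.
Buyers' price falls by P* − Pb = 39 − 27 = 12; sellers' price rises by Ps − P* = 47 − 39 = 8.

Buyers gain £12 per unit; sellers gain £8 per unit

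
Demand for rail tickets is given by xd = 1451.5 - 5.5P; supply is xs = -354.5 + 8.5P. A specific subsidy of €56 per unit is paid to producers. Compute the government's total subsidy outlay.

Pre-subsidy: 1451.5 - 5.5P = -354.5 + 8.5P gives P* = 129, x* = 742.
With the subsidy, sellers receive Ps = Pb + 56 for each unit, where Pb is the price buyers pay.
Supply in terms of Pb becomes xs = -354.5 + 8.5(Pb + 56) = 121.5 + 8.5Pb. Setting this equal to demand: 1451.5 - 5.5Pb = 121.5 + 8.5Pb, so Pb = 95.
Sellers receive Ps = 95 + 56 = 151; x' = 1451.5 − 5.5·95 = 929.
Government outlay = subsidy × quantity = 56 × 929 = 52024.

Government cost = €52024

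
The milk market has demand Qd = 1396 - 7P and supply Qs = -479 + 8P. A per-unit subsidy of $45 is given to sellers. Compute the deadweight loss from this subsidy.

Pre-subsidy: 1396 - 7P = -479 + 8P gives P* = 125, Q* = 521.
With the subsidy, sellers receive Ps = Pb + 45 for each unit, where Pb is the price buyers pay.
Supply in terms of Pb becomes Qs = -479 + 8(Pb + 45) = -119 + 8Pb. Setting this equal to demand: 1396 - 7Pb = -119 + 8Pb, so Pb = 101.
Sellers receive Ps = 101 + 45 = 146; Q' = 1396 − 7·101 = 689.
The subsidy expands output by 689 − 521 = 168 past the efficient level; on those units the gap between marginal cost and willingness to pay runs from 0 up to 45.
DWL = ½ × 45 × 168 = 3780.

Deadweight loss = $3780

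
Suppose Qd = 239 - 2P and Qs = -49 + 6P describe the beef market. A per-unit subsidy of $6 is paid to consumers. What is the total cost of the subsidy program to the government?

Pre-subsidy: 239 - 2P = -49 + 6P gives P* = 36, Q* = 167.
With the rebate, buyers effectively pay Pb = Ps − 6, where Ps is the price sellers receive.
Demand in terms of Ps becomes Qd = 239 − 2(Ps − 6) = 251 - 2Ps. Setting this equal to supply: 251 - 2Ps = -49 + 6Ps, so Ps = 37.5.
Buyers pay Pb = 37.5 − 6 = 31.5; Q' = -49 + 6·37.5 = 176.
Government outlay = subsidy × quantity = 6 × 176 = 1056.

Government cost = $1056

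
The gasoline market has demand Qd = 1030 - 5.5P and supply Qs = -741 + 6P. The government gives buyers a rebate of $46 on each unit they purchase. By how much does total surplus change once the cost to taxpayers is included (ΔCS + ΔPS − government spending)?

Pre-subsidy: 1030 - 5.5P = -741 + 6P gives P* = 154, Q* = 183.
With the rebate, buyers effectively pay Pb = Ps − 46, where Ps is the price sellers receive.
Demand in terms of Ps becomes Qd = 1030 − 5.5(Ps − 46) = 1283 - 5.5Ps. Setting this equal to supply: 1283 - 5.5Ps = -741 + 6Ps, so Ps = 176.
Buyers pay Pb = 176 − 46 = 130; Q' = -741 + 6·176 = 315.
ΔCS = ½(183 + 315)(154 − 130) = 5976; ΔPS = ½(183 + 315)(176 − 154) = 5478.
Government spending = 46 × 315 = 14490.
Net change = 5976 + 5478 − 14490 = -3036. The loss equals the DWL triangle ½·46·132.

Net change in total surplus = -$3036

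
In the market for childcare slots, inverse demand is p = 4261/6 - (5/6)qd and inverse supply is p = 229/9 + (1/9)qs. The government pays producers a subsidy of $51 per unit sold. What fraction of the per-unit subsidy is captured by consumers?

Pre-subsidy: 4261/6 - (5/6)q = 229/9 + (1/9)q gives q* = 725 and p* = 106.
With the subsidy, sellers receive ps = pb + 51 for each unit, where pb is the price buyers pay.
On the curves, pb = 4261/6 - (5/6)q and ps = 229/9 + (1/9)q; the wedge ps − pb = 51 gives 229/9 + (1/9)q − (4261/6 - (5/6)q) = 51, so q' = 779.
Then pb = 4261/6 − (5/6)·779 = 61 and ps = 229/9 + (1/9)·779 = 112.
Buyers' price falls by p* − pb = 106 − 61 = 45; sellers' price rises by ps − p* = 112 − 106 = 6.
So consumers capture 45/51 = 15/17 of each unit of subsidy.

Consumer share = 15/17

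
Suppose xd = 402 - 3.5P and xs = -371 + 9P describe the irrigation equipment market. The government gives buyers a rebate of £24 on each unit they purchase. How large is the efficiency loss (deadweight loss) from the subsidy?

Pre-subsidy: 402 - 3.5P = -371 + 9P gives P* = 61.84, x* = 185.56.
With the rebate, buyers effectively pay Pb = Ps − 24, where Ps is the price sellers receive.
Demand in terms of Ps becomes xd = 402 − 3.5(Ps − 24) = 486 - 3.5Ps. Setting this equal to supply: 486 - 3.5Ps = -371 + 9Ps, so Ps = 68.56.
Buyers pay Pb = 68.56 − 24 = 44.56; x' = -371 + 9·68.56 = 246.04.
The subsidy expands output by 246.04 − 185.56 = 60.48 past the efficient level; on those units the gap between marginal cost and willingness to pay runs from 0 up to 24.
DWL = ½ × 24 × 60.48 = 725.76.

Deadweight loss = £725.76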